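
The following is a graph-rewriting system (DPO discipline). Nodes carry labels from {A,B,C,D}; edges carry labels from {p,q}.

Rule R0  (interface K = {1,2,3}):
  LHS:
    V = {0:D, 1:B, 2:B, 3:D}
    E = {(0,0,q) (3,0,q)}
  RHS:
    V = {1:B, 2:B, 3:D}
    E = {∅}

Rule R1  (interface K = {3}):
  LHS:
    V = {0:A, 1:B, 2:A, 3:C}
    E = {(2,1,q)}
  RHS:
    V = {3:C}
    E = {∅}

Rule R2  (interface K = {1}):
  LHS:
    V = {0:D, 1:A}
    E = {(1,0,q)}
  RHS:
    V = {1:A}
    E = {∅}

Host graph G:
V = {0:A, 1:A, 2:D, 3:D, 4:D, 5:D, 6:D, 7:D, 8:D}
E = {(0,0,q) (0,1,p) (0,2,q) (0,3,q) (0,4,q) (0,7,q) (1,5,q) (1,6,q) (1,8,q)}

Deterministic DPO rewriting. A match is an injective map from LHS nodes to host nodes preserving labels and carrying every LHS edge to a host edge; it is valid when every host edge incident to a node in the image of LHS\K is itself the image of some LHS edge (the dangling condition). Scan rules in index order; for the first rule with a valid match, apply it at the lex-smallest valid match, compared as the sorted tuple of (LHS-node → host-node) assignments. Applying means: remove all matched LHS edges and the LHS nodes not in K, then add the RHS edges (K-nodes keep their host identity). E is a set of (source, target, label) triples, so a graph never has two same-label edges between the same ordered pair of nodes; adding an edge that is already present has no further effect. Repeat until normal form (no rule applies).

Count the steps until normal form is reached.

Answer: 7

Derivation:
start.  V:9 E:9  edges: 0-q->0 0-p->1 0-q->2 0-q->3 0-q->4 0-q->7 1-q->5 1-q->6 1-q->8
1. fire R2 via {0↦2, 1↦0}  →  V:8 E:8  edges: 0-q->0 0-p->1 0-q->3 0-q->4 0-q->7 1-q->5 1-q->6 1-q->8
2. fire R2 via {0↦3, 1↦0}  →  V:7 E:7  edges: 0-q->0 0-p->1 0-q->4 0-q->7 1-q->5 1-q->6 1-q->8
3. fire R2 via {0↦4, 1↦0}  →  V:6 E:6  edges: 0-q->0 0-p->1 0-q->7 1-q->5 1-q->6 1-q->8
4. fire R2 via {0↦5, 1↦1}  →  V:5 E:5  edges: 0-q->0 0-p->1 0-q->7 1-q->6 1-q->8
5. fire R2 via {0↦6, 1↦1}  →  V:4 E:4  edges: 0-q->0 0-p->1 0-q->7 1-q->8
6. fire R2 via {0↦7, 1↦0}  →  V:3 E:3  edges: 0-q->0 0-p->1 1-q->8
7. fire R2 via {0↦8, 1↦1}  →  V:2 E:2  edges: 0-q->0 0-p->1
halt: no rule applies after step 7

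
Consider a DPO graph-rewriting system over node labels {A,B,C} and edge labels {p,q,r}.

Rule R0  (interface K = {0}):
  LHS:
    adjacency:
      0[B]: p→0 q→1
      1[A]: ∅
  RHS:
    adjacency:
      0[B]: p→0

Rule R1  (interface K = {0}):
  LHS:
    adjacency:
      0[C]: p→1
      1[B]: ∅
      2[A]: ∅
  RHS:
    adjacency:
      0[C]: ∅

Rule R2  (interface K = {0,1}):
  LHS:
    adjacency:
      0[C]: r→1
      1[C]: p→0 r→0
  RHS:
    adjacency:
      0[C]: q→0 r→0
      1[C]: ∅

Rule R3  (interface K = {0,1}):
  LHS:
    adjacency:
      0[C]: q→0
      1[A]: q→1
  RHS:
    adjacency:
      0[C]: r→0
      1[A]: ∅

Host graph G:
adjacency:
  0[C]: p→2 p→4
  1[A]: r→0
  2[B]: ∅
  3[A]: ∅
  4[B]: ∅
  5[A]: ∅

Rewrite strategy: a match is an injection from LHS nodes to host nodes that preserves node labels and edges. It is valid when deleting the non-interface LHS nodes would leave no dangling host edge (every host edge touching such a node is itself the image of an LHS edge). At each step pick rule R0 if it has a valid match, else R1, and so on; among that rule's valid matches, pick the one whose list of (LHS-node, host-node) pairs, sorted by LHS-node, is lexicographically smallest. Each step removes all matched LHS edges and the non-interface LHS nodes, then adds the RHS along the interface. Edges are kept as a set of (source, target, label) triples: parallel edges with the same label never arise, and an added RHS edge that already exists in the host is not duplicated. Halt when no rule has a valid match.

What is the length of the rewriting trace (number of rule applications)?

Answer: 2

Rewrite trace:
start.  V:6 E:3  edges: 0-p->2 0-p->4 1-r->0
1. fire R1 via {0↦0, 1↦2, 2↦3}  →  V:4 E:2  edges: 0-p->4 1-r->0
2. fire R1 via {0↦0, 1↦4, 2↦5}  →  V:2 E:1  edges: 1-r->0
halt: no rule applies after step 2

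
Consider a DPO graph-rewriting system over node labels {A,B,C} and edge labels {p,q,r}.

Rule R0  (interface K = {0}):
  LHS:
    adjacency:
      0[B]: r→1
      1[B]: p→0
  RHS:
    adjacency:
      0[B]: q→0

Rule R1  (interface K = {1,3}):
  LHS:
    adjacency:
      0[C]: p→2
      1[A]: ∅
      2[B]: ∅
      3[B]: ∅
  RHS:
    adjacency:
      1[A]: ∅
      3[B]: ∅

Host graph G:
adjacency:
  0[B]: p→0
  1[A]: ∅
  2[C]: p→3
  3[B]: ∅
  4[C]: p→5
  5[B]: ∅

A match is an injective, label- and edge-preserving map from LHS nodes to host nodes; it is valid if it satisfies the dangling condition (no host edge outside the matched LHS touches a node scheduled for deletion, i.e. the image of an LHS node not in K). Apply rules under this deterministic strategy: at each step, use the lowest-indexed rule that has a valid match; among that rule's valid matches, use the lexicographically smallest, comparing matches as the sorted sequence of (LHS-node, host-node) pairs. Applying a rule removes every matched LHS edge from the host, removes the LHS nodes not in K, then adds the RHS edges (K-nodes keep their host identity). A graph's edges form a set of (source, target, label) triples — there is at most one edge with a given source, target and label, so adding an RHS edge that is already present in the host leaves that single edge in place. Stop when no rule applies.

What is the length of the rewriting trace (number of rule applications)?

Answer: 2

Steps:
[0] host  ⇒  6 nodes, 3 edges  {0-p->0 2-p->3 4-p->5}
[1] R1 @ {0↦2, 1↦1, 2↦3, 3↦0}  ⇒  4 nodes, 2 edges  {0-p->0 4-p->5}
[2] R1 @ {0↦4, 1↦1, 2↦5, 3↦0}  ⇒  2 nodes, 1 edges  {0-p->0}
normal form: no rule applies after step 2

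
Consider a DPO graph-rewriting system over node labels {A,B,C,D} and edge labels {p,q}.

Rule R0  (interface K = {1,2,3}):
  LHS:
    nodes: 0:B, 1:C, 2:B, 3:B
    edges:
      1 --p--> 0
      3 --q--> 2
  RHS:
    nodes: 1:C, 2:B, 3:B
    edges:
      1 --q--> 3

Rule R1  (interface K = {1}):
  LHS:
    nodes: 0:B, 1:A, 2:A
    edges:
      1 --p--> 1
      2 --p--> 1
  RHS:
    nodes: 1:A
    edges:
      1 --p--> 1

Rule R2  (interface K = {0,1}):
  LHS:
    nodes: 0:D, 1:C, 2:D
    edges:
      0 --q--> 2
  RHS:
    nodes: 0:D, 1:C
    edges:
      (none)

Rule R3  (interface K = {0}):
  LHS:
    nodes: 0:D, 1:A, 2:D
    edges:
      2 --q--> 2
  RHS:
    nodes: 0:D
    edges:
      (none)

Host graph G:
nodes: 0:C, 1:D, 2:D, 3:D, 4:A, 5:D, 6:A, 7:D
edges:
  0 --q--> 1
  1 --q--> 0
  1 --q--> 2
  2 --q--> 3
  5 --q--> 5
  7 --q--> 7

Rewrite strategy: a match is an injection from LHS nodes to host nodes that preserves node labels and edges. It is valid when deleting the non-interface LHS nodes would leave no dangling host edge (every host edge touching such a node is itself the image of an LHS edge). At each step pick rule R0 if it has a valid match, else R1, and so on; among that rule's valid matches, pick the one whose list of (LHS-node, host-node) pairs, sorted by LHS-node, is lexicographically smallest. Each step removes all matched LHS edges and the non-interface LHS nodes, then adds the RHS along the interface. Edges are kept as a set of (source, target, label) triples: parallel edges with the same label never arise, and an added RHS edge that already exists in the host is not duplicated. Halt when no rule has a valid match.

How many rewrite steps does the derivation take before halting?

Answer: 4

Derivation:
initial: |V|=8 |E|=6  E = 0-q->1 1-q->0 1-q->2 2-q->3 5-q->5 7-q->7
step 1: apply R2 at {0↦2, 1↦0, 2↦3}  → |V|=7 |E|=5  E = 0-q->1 1-q->0 1-q->2 5-q->5 7-q->7
step 2: apply R2 at {0↦1, 1↦0, 2↦2}  → |V|=6 |E|=4  E = 0-q->1 1-q->0 5-q->5 7-q->7
step 3: apply R3 at {0↦1, 1↦4, 2↦5}  → |V|=4 |E|=3  E = 0-q->1 1-q->0 7-q->7
step 4: apply R3 at {0↦1, 1↦6, 2↦7}  → |V|=2 |E|=2  E = 0-q->1 1-q->0
normal form: no rule applies after step 4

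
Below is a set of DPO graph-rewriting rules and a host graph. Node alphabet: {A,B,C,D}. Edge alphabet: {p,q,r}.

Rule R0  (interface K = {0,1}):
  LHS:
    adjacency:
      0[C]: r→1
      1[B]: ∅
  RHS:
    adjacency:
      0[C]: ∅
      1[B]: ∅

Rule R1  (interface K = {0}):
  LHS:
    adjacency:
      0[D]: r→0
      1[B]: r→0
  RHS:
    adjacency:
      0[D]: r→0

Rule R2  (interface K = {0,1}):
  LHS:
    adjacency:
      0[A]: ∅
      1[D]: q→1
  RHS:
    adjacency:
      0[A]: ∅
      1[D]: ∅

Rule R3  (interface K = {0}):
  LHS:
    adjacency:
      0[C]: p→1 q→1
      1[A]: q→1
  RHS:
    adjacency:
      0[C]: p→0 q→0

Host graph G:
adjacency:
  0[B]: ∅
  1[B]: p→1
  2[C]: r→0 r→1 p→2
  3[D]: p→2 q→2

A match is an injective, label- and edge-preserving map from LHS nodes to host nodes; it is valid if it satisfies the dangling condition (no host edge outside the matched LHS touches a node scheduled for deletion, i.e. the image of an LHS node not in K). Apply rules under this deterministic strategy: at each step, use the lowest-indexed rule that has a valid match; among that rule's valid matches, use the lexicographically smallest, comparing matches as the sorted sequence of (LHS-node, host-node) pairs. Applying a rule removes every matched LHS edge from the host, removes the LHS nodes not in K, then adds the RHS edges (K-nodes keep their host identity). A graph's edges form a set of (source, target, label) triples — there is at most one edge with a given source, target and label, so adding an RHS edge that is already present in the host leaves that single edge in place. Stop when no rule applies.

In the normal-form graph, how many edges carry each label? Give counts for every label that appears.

start.  V:4 E:6  edges: 1-p->1 2-r->0 2-r->1 2-p->2 3-p->2 3-q->2
1. fire R0 via {0↦2, 1↦0}  →  V:4 E:5  edges: 1-p->1 2-r->1 2-p->2 3-p->2 3-q->2
2. fire R0 via {0↦2, 1↦1}  →  V:4 E:4  edges: 1-p->1 2-p->2 3-p->2 3-q->2
halt: no rule applies after step 2
NF edges: [(1, 1, 'p'), (2, 2, 'p'), (3, 2, 'p'), (3, 2, 'q')]

Answer: p:3 q:1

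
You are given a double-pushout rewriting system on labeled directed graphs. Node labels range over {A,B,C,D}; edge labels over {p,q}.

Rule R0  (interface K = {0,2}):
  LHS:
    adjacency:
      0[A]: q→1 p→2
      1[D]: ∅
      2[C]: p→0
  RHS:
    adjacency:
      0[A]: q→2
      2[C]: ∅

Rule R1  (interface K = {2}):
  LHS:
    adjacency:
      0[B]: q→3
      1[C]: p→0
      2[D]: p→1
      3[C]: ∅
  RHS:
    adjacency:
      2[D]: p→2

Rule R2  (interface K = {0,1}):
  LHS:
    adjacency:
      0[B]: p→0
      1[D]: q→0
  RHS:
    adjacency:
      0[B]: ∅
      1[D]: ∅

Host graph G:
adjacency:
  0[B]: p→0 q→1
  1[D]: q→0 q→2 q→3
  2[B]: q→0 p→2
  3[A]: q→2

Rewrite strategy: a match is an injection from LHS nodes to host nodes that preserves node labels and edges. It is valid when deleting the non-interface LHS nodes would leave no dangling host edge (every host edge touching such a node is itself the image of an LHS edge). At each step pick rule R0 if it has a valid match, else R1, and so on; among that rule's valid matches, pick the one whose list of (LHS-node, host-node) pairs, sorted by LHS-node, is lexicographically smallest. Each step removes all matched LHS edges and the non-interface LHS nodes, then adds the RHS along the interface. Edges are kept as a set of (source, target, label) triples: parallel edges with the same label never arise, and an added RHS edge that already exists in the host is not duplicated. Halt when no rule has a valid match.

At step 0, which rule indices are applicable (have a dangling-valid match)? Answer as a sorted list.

R0: no valid match — LHS pattern not found
R1: no valid match — LHS pattern not found
R2: 2 valid matches — {0↦0, 1↦1}, {0↦2, 1↦1}

Answer: [R2]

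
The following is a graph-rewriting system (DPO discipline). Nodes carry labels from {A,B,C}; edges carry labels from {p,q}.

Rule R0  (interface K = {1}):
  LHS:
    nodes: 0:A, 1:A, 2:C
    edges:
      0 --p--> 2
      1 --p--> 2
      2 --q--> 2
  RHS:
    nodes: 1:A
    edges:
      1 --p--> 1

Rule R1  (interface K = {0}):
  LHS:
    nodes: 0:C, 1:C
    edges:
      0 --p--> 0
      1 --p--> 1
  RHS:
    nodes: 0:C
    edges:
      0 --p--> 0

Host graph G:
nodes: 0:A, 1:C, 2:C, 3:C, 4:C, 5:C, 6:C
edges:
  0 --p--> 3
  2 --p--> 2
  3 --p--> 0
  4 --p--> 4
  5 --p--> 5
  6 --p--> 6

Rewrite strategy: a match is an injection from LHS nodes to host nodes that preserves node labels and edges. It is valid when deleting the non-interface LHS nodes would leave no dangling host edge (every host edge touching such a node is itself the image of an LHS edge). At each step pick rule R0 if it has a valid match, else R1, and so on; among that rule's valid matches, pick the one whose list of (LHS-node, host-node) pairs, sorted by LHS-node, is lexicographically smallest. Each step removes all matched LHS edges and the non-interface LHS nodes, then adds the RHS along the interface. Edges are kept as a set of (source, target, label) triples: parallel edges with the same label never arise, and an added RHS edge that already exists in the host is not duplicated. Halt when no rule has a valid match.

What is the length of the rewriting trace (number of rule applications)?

initial: |V|=7 |E|=6  E = 0-p->3 2-p->2 3-p->0 4-p->4 5-p->5 6-p->6
step 1: apply R1 at {0↦2, 1↦4}  → |V|=6 |E|=5  E = 0-p->3 2-p->2 3-p->0 5-p->5 6-p->6
step 2: apply R1 at {0↦2, 1↦5}  → |V|=5 |E|=4  E = 0-p->3 2-p->2 3-p->0 6-p->6
step 3: apply R1 at {0↦2, 1↦6}  → |V|=4 |E|=3  E = 0-p->3 2-p->2 3-p->0
final graph: no rule applies after step 3

Answer: 3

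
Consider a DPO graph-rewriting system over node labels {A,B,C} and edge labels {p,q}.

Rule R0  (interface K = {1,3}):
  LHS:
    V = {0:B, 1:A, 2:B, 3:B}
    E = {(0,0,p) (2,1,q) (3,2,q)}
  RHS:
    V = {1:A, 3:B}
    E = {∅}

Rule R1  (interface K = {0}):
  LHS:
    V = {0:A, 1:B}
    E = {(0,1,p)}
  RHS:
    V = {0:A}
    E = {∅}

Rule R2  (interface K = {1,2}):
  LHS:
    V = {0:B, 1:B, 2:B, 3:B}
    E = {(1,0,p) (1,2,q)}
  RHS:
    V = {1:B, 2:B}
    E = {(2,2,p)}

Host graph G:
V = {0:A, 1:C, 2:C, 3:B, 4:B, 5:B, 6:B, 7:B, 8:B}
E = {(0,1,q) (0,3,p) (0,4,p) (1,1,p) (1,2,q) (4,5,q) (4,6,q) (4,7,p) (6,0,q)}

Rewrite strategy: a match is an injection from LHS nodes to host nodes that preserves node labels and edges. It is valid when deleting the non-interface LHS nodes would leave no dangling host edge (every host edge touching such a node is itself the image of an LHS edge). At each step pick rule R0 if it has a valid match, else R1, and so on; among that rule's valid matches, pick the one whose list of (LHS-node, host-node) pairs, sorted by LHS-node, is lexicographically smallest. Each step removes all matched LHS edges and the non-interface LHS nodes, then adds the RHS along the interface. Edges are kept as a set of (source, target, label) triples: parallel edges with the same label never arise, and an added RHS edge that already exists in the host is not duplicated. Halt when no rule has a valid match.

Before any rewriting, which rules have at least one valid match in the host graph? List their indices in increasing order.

Answer: [R1,R2]

Rewrite trace:
R0: no valid match — LHS pattern not found
R1: 1 valid match — {0↦0, 1↦3}
R2: 2 valid matches — {0↦7, 1↦4, 2↦5, 3↦8}, {0↦7, 1↦4, 2↦6, 3↦8}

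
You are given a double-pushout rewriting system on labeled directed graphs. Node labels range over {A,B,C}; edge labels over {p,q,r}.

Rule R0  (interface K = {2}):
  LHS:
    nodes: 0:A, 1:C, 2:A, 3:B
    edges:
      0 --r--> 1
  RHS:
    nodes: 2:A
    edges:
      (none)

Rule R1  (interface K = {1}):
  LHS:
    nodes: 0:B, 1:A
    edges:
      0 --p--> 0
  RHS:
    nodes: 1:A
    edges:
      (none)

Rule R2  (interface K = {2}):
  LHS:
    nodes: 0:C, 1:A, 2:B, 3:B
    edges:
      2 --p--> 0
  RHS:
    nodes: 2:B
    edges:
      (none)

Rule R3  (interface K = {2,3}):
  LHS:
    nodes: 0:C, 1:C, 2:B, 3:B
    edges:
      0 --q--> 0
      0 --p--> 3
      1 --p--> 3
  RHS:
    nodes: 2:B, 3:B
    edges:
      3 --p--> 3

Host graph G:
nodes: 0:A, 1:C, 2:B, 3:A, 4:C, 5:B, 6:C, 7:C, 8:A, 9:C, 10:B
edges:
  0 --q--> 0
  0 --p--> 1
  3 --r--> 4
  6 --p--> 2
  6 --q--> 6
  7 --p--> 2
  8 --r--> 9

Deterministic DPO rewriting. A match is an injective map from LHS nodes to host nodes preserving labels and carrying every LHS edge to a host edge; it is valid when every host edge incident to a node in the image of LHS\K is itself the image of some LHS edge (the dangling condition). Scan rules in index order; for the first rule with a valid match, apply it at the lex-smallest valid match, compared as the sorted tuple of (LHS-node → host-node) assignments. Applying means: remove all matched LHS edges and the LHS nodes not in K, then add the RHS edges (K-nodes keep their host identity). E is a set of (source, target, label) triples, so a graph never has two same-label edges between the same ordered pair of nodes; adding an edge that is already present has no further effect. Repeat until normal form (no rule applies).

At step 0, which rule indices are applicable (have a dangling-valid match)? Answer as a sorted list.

Answer: [R0,R3]

Steps:
R0: 8 valid matches — {0↦3, 1↦4, 2↦0, 3↦5}, {0↦3, 1↦4, 2↦0, 3↦10}, {0↦3, 1↦4, 2↦8, 3↦5} (+5 more)
R1: no valid match — LHS pattern not found
R2: no valid match — LHS pattern not found
R3: 2 valid matches — {0↦6, 1↦7, 2↦5, 3↦2}, {0↦6, 1↦7, 2↦10, 3↦2}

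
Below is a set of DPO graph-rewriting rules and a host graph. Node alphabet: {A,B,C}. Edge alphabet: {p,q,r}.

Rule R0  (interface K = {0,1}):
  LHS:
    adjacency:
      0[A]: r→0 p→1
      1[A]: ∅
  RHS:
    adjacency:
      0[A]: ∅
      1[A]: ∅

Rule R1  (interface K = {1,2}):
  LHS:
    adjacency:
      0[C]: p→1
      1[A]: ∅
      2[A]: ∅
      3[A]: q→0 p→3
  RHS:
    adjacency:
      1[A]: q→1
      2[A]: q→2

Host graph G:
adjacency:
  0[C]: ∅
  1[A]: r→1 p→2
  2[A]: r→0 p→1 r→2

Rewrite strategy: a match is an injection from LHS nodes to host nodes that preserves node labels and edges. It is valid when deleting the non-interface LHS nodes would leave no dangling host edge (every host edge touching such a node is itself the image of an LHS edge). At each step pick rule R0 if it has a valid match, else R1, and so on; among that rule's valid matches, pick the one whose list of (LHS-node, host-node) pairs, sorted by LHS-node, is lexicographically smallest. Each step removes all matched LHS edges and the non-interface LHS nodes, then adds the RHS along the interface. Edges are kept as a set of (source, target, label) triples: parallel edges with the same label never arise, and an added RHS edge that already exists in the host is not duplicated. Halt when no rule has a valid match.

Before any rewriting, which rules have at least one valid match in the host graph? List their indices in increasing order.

R0: 2 valid matches — {0↦1, 1↦2}, {0↦2, 1↦1}
R1: no valid match — LHS pattern not found

Answer: [R0]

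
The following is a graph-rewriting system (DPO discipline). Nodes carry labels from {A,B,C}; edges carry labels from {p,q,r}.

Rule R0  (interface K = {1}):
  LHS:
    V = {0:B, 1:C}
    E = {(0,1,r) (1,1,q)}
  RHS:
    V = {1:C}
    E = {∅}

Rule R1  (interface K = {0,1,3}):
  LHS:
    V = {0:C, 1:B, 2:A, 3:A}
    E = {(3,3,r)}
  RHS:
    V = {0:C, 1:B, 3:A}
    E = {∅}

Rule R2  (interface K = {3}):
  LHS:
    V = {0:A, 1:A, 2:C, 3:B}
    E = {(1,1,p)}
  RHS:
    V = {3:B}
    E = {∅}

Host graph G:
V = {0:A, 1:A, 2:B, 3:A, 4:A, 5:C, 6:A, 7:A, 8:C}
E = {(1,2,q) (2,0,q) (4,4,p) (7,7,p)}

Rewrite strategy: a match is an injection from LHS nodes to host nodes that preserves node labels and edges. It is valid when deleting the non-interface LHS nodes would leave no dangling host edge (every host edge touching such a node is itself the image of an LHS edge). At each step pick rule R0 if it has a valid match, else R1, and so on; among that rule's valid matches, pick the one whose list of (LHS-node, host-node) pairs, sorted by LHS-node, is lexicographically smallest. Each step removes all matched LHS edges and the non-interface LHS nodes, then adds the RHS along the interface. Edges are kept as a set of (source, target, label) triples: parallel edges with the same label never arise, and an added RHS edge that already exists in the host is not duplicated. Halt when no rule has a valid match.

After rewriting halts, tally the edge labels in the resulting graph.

Answer: q:2

Rewrite trace:
start.  V:9 E:4  edges: 1-q->2 2-q->0 4-p->4 7-p->7
1. fire R2 via {0↦3, 1↦4, 2↦5, 3↦2}  →  V:6 E:3  edges: 1-q->2 2-q->0 7-p->7
2. fire R2 via {0↦6, 1↦7, 2↦8, 3↦2}  →  V:3 E:2  edges: 1-q->2 2-q->0
final graph: no rule applies after step 2
NF edges: [(1, 2, 'q'), (2, 0, 'q')]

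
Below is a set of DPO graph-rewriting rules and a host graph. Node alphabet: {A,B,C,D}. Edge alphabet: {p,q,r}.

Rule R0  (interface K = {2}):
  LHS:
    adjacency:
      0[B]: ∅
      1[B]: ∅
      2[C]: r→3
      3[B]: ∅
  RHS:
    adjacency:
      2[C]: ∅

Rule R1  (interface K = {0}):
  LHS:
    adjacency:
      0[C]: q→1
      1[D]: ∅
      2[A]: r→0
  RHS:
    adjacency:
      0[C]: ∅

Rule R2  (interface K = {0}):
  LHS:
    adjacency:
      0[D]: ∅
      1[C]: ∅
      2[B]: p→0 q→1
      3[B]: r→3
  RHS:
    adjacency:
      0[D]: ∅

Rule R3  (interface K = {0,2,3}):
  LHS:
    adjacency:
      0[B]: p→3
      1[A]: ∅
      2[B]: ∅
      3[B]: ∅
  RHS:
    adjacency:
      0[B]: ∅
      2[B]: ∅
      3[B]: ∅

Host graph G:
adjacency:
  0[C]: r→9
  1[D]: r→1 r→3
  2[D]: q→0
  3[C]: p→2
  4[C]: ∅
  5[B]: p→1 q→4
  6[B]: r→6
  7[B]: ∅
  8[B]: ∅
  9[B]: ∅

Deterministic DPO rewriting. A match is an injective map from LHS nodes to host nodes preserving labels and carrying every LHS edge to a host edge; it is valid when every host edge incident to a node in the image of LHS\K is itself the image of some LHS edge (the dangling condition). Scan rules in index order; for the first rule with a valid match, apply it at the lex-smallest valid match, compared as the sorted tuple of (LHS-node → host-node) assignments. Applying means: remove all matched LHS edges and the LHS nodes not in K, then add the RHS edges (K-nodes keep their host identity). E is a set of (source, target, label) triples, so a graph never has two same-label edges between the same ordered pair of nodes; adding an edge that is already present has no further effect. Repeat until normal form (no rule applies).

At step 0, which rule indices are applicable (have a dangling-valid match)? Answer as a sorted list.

R0: 2 valid matches — {0↦7, 1↦8, 2↦0, 3↦9}, {0↦8, 1↦7, 2↦0, 3↦9}
R1: no valid match — LHS pattern not found
R2: 1 valid match — {0↦1, 1↦4, 2↦5, 3↦6}
R3: no valid match — LHS pattern not found

Answer: [R0,R2]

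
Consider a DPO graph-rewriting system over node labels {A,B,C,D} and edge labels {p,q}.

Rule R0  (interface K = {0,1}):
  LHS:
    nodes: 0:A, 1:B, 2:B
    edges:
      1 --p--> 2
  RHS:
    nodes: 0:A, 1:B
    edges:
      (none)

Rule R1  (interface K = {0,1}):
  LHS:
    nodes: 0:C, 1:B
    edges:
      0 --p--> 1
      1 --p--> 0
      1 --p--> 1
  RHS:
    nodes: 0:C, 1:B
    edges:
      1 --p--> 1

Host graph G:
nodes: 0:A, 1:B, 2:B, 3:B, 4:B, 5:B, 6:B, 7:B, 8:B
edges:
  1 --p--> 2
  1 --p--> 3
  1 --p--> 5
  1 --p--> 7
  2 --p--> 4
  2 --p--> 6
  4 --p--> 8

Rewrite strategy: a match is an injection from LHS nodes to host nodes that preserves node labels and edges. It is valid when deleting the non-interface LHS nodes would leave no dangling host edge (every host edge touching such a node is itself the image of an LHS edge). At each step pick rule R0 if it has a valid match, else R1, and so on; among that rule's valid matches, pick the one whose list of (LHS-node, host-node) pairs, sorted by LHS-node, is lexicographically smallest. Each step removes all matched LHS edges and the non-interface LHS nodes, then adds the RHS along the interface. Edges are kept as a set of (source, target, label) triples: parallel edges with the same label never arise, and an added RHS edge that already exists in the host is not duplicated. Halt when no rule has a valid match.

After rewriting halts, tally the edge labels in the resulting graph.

Answer: (no edges)

Rewrite trace:
start.  V:9 E:7  edges: 1-p->2 1-p->3 1-p->5 1-p->7 2-p->4 2-p->6 4-p->8
1. fire R0 via {0↦0, 1↦1, 2↦3}  →  V:8 E:6  edges: 1-p->2 1-p->5 1-p->7 2-p->4 2-p->6 4-p->8
2. fire R0 via {0↦0, 1↦1, 2↦5}  →  V:7 E:5  edges: 1-p->2 1-p->7 2-p->4 2-p->6 4-p->8
3. fire R0 via {0↦0, 1↦1, 2↦7}  →  V:6 E:4  edges: 1-p->2 2-p->4 2-p->6 4-p->8
4. fire R0 via {0↦0, 1↦2, 2↦6}  →  V:5 E:3  edges: 1-p->2 2-p->4 4-p->8
5. fire R0 via {0↦0, 1↦4, 2↦8}  →  V:4 E:2  edges: 1-p->2 2-p->4
6. fire R0 via {0↦0, 1↦2, 2↦4}  →  V:3 E:1  edges: 1-p->2
7. fire R0 via {0↦0, 1↦1, 2↦2}  →  V:2 E:0  edges: ∅
halt: no rule applies after step 7
NF edges: []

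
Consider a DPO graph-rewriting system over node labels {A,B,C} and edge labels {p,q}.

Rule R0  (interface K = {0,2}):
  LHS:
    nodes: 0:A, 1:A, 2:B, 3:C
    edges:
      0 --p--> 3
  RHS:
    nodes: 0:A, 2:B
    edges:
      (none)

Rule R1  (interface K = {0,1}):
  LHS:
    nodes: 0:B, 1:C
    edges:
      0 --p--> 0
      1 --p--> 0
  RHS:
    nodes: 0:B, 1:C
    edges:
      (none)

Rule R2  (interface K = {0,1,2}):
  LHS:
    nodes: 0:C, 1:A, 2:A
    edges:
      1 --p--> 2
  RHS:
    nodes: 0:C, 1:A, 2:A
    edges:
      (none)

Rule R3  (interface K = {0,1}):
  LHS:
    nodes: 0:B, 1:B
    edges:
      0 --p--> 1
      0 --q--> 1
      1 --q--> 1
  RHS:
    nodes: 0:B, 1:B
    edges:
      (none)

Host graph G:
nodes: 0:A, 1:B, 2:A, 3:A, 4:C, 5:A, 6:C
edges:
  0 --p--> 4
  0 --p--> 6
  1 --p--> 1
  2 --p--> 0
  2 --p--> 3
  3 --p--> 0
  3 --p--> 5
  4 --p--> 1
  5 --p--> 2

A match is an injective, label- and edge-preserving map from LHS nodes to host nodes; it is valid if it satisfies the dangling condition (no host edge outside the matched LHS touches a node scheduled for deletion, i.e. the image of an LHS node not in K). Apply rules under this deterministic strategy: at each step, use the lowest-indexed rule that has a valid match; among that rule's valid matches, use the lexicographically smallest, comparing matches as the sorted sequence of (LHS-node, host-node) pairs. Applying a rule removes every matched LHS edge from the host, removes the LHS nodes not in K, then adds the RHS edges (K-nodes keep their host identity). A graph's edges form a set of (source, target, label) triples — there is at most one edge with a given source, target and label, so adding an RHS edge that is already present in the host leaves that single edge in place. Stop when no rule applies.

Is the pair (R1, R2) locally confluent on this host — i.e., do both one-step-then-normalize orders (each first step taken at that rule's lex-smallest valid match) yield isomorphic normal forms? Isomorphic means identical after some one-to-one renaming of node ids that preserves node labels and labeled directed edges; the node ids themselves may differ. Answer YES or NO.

Answer: YES

Derivation:
branch R1-first: apply at {0↦1, 1↦4} → |E|=7, then 7 more step(s) → NF |V|=3 |E|=0 V={0:A, 1:B, 5:A} E=∅
branch R2-first: apply at {0↦4, 1↦2, 2↦0} → |E|=8, then 7 more step(s) → NF |V|=3 |E|=0 V={0:A, 1:B, 5:A} E=∅
graphs isomorphic (equal up to label-preserving node renaming)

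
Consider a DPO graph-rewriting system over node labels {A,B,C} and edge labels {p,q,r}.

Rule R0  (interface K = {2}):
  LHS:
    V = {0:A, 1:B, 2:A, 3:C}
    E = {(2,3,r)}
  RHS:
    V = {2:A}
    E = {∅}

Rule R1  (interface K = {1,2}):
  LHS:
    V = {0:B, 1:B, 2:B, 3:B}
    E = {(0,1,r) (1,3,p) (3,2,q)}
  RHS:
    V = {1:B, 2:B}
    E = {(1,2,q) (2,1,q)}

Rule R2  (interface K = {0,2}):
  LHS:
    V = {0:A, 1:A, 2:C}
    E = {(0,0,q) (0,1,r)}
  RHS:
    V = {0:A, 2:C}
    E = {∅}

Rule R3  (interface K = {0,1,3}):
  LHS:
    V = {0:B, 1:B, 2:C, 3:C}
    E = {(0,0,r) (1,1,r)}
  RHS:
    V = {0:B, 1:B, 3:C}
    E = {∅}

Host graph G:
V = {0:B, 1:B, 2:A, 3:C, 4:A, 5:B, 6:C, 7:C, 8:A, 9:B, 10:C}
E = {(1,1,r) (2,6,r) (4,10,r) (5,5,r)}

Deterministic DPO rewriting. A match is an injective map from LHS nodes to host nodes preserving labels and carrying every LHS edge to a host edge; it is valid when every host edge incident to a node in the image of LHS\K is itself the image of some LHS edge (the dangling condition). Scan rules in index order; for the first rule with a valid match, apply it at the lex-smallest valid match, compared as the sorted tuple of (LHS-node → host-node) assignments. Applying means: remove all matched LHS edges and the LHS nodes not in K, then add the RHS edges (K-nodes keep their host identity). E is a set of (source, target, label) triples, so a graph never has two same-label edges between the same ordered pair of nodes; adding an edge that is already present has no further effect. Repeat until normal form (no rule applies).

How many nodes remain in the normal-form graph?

start.  V:11 E:4  edges: 1-r->1 2-r->6 4-r->10 5-r->5
1. fire R0 via {0↦8, 1↦0, 2↦2, 3↦6}  →  V:8 E:3  edges: 1-r->1 4-r->10 5-r->5
2. fire R0 via {0↦2, 1↦9, 2↦4, 3↦10}  →  V:5 E:2  edges: 1-r->1 5-r->5
3. fire R3 via {0↦1, 1↦5, 2↦3, 3↦7}  →  V:4 E:0  edges: ∅
final graph: no rule applies after step 3
NF nodes: {1:B, 4:A, 5:B, 7:C}

Answer: 4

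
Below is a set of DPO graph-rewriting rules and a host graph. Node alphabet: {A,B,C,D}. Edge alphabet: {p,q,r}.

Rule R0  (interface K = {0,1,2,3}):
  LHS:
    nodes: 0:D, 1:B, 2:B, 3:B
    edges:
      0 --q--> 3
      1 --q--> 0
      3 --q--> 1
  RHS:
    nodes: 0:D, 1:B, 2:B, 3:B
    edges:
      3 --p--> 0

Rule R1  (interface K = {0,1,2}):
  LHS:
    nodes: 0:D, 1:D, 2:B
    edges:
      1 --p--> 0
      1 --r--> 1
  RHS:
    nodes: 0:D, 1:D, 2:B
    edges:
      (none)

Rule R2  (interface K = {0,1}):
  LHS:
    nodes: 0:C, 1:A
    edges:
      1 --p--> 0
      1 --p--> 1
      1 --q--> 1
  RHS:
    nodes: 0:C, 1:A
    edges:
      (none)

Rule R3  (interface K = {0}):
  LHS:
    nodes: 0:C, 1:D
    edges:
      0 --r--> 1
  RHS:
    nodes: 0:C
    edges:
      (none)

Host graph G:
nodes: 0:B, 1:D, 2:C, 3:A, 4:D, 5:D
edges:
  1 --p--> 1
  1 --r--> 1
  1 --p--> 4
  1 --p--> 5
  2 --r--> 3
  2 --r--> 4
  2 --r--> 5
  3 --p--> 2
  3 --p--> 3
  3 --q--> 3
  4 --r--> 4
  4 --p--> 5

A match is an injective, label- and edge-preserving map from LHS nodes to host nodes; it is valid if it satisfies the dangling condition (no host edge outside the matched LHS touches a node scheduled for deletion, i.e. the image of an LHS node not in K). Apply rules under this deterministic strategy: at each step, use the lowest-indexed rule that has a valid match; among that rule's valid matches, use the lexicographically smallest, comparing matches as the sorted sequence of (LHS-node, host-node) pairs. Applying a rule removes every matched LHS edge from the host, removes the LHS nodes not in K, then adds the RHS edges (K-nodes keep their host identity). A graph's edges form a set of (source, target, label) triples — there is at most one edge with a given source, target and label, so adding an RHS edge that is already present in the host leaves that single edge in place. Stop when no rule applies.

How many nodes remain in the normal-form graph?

[0] host  ⇒  6 nodes, 12 edges  {1-p->1 1-r->1 1-p->4 1-p->5 2-r->3 2-r->4 2-r->5 3-p->2 3-p->3 3-q->3 4-r->4 4-p->5}
[1] R1 @ {0↦4, 1↦1, 2↦0}  ⇒  6 nodes, 10 edges  {1-p->1 1-p->5 2-r->3 2-r->4 2-r->5 3-p->2 3-p->3 3-q->3 4-r->4 4-p->5}
[2] R1 @ {0↦5, 1↦4, 2↦0}  ⇒  6 nodes, 8 edges  {1-p->1 1-p->5 2-r->3 2-r->4 2-r->5 3-p->2 3-p->3 3-q->3}
[3] R2 @ {0↦2, 1↦3}  ⇒  6 nodes, 5 edges  {1-p->1 1-p->5 2-r->3 2-r->4 2-r->5}
[4] R3 @ {0↦2, 1↦4}  ⇒  5 nodes, 4 edges  {1-p->1 1-p->5 2-r->3 2-r->5}
final graph: no rule applies after step 4
NF nodes: {0:B, 1:D, 2:C, 3:A, 5:D}

Answer: 5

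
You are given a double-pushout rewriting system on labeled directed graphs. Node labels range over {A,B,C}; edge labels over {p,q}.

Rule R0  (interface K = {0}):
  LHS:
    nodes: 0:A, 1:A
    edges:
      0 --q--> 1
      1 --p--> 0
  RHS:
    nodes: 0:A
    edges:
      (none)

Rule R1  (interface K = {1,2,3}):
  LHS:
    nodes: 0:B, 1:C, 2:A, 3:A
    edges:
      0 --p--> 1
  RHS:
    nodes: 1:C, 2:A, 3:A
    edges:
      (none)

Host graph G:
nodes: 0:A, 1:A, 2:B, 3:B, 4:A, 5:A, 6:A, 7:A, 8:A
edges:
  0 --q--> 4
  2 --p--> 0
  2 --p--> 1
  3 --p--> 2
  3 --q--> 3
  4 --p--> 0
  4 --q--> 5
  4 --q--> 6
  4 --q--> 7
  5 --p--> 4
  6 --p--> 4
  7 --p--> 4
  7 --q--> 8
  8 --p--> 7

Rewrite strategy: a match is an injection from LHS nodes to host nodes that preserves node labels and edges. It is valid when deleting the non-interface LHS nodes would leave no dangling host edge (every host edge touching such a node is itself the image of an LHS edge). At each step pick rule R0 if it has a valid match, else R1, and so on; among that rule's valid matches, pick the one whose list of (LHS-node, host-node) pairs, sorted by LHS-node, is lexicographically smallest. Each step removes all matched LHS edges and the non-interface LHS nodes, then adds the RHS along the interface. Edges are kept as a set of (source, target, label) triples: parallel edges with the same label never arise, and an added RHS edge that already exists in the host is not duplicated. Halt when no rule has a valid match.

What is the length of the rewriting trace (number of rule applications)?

[0] host  ⇒  9 nodes, 14 edges  {0-q->4 2-p->0 2-p->1 3-p->2 3-q->3 4-p->0 4-q->5 4-q->6 4-q->7 5-p->4 6-p->4 7-p->4 7-q->8 8-p->7}
[1] R0 @ {0↦4, 1↦5}  ⇒  8 nodes, 12 edges  {0-q->4 2-p->0 2-p->1 3-p->2 3-q->3 4-p->0 4-q->6 4-q->7 6-p->4 7-p->4 7-q->8 8-p->7}
[2] R0 @ {0↦4, 1↦6}  ⇒  7 nodes, 10 edges  {0-q->4 2-p->0 2-p->1 3-p->2 3-q->3 4-p->0 4-q->7 7-p->4 7-q->8 8-p->7}
[3] R0 @ {0↦7, 1↦8}  ⇒  6 nodes, 8 edges  {0-q->4 2-p->0 2-p->1 3-p->2 3-q->3 4-p->0 4-q->7 7-p->4}
[4] R0 @ {0↦4, 1↦7}  ⇒  5 nodes, 6 edges  {0-q->4 2-p->0 2-p->1 3-p->2 3-q->3 4-p->0}
[5] R0 @ {0↦0, 1↦4}  ⇒  4 nodes, 4 edges  {2-p->0 2-p->1 3-p->2 3-q->3}
final graph: no rule applies after step 5

Answer: 5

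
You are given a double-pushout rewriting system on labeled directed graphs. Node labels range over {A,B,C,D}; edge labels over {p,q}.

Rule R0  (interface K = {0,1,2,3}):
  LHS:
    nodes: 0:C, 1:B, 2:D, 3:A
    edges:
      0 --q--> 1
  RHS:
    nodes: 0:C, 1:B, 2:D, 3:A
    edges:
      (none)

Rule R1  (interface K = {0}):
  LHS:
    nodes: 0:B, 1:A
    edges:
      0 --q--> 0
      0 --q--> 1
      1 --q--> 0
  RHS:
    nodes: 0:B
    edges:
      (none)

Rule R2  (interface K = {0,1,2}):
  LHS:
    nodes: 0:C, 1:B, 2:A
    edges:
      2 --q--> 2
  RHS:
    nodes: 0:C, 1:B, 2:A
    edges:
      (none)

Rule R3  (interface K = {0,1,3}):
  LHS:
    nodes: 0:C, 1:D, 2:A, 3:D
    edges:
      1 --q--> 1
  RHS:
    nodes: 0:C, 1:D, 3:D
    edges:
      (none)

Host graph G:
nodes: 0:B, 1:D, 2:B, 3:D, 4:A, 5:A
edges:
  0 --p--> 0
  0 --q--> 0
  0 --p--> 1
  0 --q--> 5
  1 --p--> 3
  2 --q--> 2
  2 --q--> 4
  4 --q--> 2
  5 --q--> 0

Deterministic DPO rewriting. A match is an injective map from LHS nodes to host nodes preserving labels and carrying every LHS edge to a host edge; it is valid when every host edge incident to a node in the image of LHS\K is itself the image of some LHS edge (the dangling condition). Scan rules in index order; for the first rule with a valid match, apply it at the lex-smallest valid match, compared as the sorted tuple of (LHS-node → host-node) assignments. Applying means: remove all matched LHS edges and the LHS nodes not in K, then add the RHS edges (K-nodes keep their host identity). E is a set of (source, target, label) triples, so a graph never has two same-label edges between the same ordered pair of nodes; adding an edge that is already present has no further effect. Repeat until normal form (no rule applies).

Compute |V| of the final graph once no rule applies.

start.  V:6 E:9  edges: 0-p->0 0-q->0 0-p->1 0-q->5 1-p->3 2-q->2 2-q->4 4-q->2 5-q->0
1. fire R1 via {0↦0, 1↦5}  →  V:5 E:6  edges: 0-p->0 0-p->1 1-p->3 2-q->2 2-q->4 4-q->2
2. fire R1 via {0↦2, 1↦4}  →  V:4 E:3  edges: 0-p->0 0-p->1 1-p->3
halt: no rule applies after step 2
NF nodes: {0:B, 1:D, 2:B, 3:D}

Answer: 4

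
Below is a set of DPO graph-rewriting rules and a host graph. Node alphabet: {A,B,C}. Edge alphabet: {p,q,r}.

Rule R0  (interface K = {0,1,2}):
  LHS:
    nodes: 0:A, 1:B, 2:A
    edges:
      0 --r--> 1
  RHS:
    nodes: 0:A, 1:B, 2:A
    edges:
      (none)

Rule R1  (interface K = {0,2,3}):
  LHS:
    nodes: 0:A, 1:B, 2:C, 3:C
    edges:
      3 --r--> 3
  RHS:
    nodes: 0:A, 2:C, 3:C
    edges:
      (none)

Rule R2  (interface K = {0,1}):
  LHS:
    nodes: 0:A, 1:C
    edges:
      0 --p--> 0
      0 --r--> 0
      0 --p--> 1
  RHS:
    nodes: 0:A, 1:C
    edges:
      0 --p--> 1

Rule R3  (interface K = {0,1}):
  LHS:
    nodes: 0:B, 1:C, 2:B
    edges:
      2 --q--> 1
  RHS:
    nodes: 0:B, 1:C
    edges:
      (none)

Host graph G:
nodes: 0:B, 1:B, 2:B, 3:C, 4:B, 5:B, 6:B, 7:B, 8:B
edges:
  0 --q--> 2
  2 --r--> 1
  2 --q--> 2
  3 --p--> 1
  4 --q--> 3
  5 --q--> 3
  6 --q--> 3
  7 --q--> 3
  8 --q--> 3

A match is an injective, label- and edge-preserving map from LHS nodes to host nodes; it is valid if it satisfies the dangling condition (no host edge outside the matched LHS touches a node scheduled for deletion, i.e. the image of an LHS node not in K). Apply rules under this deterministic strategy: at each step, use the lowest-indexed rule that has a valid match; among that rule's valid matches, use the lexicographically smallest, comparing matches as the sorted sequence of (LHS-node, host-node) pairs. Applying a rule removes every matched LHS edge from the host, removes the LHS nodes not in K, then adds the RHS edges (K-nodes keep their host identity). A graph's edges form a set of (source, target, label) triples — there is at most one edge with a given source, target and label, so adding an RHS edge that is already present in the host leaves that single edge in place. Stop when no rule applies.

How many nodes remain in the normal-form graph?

Answer: 4

Derivation:
initial: |V|=9 |E|=9  E = 0-q->2 2-r->1 2-q->2 3-p->1 4-q->3 5-q->3 6-q->3 7-q->3 8-q->3
step 1: apply R3 at {0↦0, 1↦3, 2↦4}  → |V|=8 |E|=8  E = 0-q->2 2-r->1 2-q->2 3-p->1 5-q->3 6-q->3 7-q->3 8-q->3
step 2: apply R3 at {0↦0, 1↦3, 2↦5}  → |V|=7 |E|=7  E = 0-q->2 2-r->1 2-q->2 3-p->1 6-q->3 7-q->3 8-q->3
step 3: apply R3 at {0↦0, 1↦3, 2↦6}  → |V|=6 |E|=6  E = 0-q->2 2-r->1 2-q->2 3-p->1 7-q->3 8-q->3
step 4: apply R3 at {0↦0, 1↦3, 2↦7}  → |V|=5 |E|=5  E = 0-q->2 2-r->1 2-q->2 3-p->1 8-q->3
step 5: apply R3 at {0↦0, 1↦3, 2↦8}  → |V|=4 |E|=4  E = 0-q->2 2-r->1 2-q->2 3-p->1
final graph: no rule applies after step 5
NF nodes: {0:B, 1:B, 2:B, 3:C}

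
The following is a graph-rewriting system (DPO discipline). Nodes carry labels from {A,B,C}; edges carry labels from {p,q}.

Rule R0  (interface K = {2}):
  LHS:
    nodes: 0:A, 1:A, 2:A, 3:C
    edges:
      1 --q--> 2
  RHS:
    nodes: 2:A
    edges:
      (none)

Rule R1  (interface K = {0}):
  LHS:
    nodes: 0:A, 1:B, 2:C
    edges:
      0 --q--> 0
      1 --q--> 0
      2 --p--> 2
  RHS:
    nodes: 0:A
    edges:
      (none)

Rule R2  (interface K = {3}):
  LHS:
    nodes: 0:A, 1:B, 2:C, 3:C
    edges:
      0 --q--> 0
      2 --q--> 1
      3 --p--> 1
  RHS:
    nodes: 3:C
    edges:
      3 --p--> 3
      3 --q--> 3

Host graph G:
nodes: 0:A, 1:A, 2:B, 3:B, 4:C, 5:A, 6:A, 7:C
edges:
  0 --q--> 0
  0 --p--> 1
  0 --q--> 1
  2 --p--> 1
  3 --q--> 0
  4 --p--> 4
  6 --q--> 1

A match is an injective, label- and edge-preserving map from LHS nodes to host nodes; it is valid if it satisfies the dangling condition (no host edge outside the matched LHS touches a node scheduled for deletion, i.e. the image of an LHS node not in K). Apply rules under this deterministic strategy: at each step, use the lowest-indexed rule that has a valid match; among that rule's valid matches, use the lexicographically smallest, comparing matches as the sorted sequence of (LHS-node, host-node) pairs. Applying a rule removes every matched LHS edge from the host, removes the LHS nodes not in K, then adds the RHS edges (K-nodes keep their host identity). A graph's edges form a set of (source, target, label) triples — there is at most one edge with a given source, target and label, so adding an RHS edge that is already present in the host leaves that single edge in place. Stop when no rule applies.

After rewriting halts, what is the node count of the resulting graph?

Answer: 3

Steps:
initial: |V|=8 |E|=7  E = 0-q->0 0-p->1 0-q->1 2-p->1 3-q->0 4-p->4 6-q->1
step 1: apply R0 at {0↦5, 1↦6, 2↦1, 3↦7}  → |V|=5 |E|=6  E = 0-q->0 0-p->1 0-q->1 2-p->1 3-q->0 4-p->4
step 2: apply R1 at {0↦0, 1↦3, 2↦4}  → |V|=3 |E|=3  E = 0-p->1 0-q->1 2-p->1
final graph: no rule applies after step 2
NF nodes: {0:A, 1:A, 2:B}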